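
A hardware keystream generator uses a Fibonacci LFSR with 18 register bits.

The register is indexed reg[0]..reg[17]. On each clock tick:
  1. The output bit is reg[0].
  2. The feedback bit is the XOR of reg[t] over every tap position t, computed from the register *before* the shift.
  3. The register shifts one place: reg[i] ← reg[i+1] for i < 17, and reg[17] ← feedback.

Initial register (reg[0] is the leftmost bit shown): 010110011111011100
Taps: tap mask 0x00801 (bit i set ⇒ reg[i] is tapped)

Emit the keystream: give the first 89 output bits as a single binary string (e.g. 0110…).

01011001111101110011100000001101110101011010100000100101001000000100100111011011101001010

step | reg (before) | out | fb
   0 | 010110011111011100 | 0 | 1
   1 | 101100111110111001 | 1 | 1
   2 | 011001111101110011 | 0 | 1
   3 | 110011111011100111 | 1 | 0
   4 | 100111110111001110 | 1 | 0
   5 | 001111101110011100 | 0 | 0
   6 | 011111011100111000 | 0 | 0
   7 | 111110111001110000 | 1 | 0
   8 | 111101110011100000 | 1 | 0
   9 | 111011100111000000 | 1 | 0
  10 | 110111001110000000 | 1 | 1
  11 | 101110011100000001 | 1 | 1
  12 | 011100111000000011 | 0 | 0
  13 | 111001110000000110 | 1 | 1
  14 | 110011100000001101 | 1 | 1
  15 | 100111000000011011 | 1 | 1
  16 | 001110000000110111 | 0 | 0
  17 | 011100000001101110 | 0 | 1
  18 | 111000000011011101 | 1 | 0
  19 | 110000000110111010 | 1 | 1
  20 | 100000001101110101 | 1 | 0
  21 | 000000011011101010 | 0 | 1
  22 | 000000110111010101 | 0 | 1
  23 | 000001101110101011 | 0 | 0
  24 | 000011011101010110 | 0 | 1
  25 | 000110111010101101 | 0 | 0
  26 | 001101110101011010 | 0 | 1
  27 | 011011101010110101 | 0 | 0
  28 | 110111010101101010 | 1 | 0
  29 | 101110101011010100 | 1 | 0
  30 | 011101010110101000 | 0 | 0
  31 | 111010101101010000 | 1 | 0
  32 | 110101011010100000 | 1 | 1
  33 | 101010110101000001 | 1 | 0
  34 | 010101101010000010 | 0 | 0
  35 | 101011010100000100 | 1 | 1
  36 | 010110101000001001 | 0 | 0
  37 | 101101010000010010 | 1 | 1
  38 | 011010100000100101 | 0 | 0
  39 | 110101000001001010 | 1 | 0
  40 | 101010000010010100 | 1 | 1
  41 | 010100000100101001 | 0 | 0
  42 | 101000001001010010 | 1 | 0
  43 | 010000010010100100 | 0 | 0
  44 | 100000100101001000 | 1 | 0
  45 | 000001001010010000 | 0 | 0
  46 | 000010010100100000 | 0 | 0
  47 | 000100101001000000 | 0 | 1
  48 | 001001010010000001 | 0 | 0
  49 | 010010100100000010 | 0 | 0
  50 | 100101001000000100 | 1 | 1
  51 | 001010010000001001 | 0 | 0
  52 | 010100100000010010 | 0 | 0
  53 | 101001000000100100 | 1 | 1
  54 | 010010000001001001 | 0 | 1
  55 | 100100000010010011 | 1 | 1
  56 | 001000000100100111 | 0 | 0
  57 | 010000001001001110 | 0 | 1
  58 | 100000010010011101 | 1 | 1
  59 | 000000100100111011 | 0 | 0
  60 | 000001001001110110 | 0 | 1
  61 | 000010010011101101 | 0 | 1
  62 | 000100100111011011 | 0 | 1
  63 | 001001001110110111 | 0 | 0
  64 | 010010011101101110 | 0 | 1
  65 | 100100111011011101 | 1 | 0
  66 | 001001110110111010 | 0 | 0
  67 | 010011101101110100 | 0 | 1
  68 | 100111011011101001 | 1 | 0
  69 | 001110110111010010 | 0 | 1
  70 | 011101101110100101 | 0 | 0
  71 | 111011011101001010 | 1 | 0
  72 | 110110111010010100 | 1 | 1
  73 | 101101110100101001 | 1 | 1
  74 | 011011101001010011 | 0 | 1
  75 | 110111010010100111 | 1 | 1
  76 | 101110100101001111 | 1 | 0
  77 | 011101001010011110 | 0 | 0
  78 | 111010010100111100 | 1 | 1
  79 | 110100101001111001 | 1 | 0
  80 | 101001010011110010 | 1 | 0
  81 | 010010100111100100 | 0 | 1
  82 | 100101001111001001 | 1 | 0
  83 | 001010011110010010 | 0 | 0
  84 | 010100111100100100 | 0 | 0
  85 | 101001111001001000 | 1 | 0
  86 | 010011110010010000 | 0 | 0
  87 | 100111100100100000 | 1 | 1
  88 | 001111001001000001 | 0 | 1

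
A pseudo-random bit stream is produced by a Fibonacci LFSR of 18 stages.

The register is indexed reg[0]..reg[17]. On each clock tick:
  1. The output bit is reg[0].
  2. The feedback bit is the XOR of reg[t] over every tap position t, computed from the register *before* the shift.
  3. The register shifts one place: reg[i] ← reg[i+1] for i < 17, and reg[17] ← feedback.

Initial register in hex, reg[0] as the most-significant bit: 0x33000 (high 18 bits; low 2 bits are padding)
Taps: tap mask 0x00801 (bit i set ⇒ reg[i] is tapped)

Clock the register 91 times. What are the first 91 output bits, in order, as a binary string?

k : reg_k → out_k, fb_k
0: 001100110000000000 → 0, fb=0
1: 011001100000000000 → 0, fb=0
2: 110011000000000000 → 1, fb=1
3: 100110000000000001 → 1, fb=1
4: 001100000000000011 → 0, fb=0
5: 011000000000000110 → 0, fb=0
6: 110000000000001100 → 1, fb=1
7: 100000000000011001 → 1, fb=1
8: 000000000000110011 → 0, fb=0
9: 000000000001100110 → 0, fb=1
10: 000000000011001101 → 0, fb=1
11: 000000000110011011 → 0, fb=0
12: 000000001100110110 → 0, fb=0
13: 000000011001101100 → 0, fb=1
14: 000000110011011001 → 0, fb=1
15: 000001100110110011 → 0, fb=0
16: 000011001101100110 → 0, fb=1
17: 000110011011001101 → 0, fb=1
18: 001100110110011011 → 0, fb=0
19: 011001101100110110 → 0, fb=0
20: 110011011001101100 → 1, fb=0
21: 100110110011011000 → 1, fb=0
22: 001101100110110000 → 0, fb=0
23: 011011001101100000 → 0, fb=1
24: 110110011011000001 → 1, fb=0
25: 101100110110000010 → 1, fb=1
26: 011001101100000101 → 0, fb=0
27: 110011011000001010 → 1, fb=1
28: 100110110000010101 → 1, fb=1
29: 001101100000101011 → 0, fb=0
30: 011011000001010110 → 0, fb=1
31: 110110000010101101 → 1, fb=1
32: 101100000101011011 → 1, fb=0
33: 011000001010110110 → 0, fb=0
34: 110000010101101100 → 1, fb=0
35: 100000101011011000 → 1, fb=0
36: 000001010110110000 → 0, fb=0
37: 000010101101100000 → 0, fb=1
38: 000101011011000001 → 0, fb=1
39: 001010110110000011 → 0, fb=0
40: 010101101100000110 → 0, fb=0
41: 101011011000001100 → 1, fb=1
42: 010110110000011001 → 0, fb=0
43: 101101100000110010 → 1, fb=1
44: 011011000001100101 → 0, fb=1
45: 110110000011001011 → 1, fb=0
46: 101100000110010110 → 1, fb=1
47: 011000001100101101 → 0, fb=0
48: 110000011001011010 → 1, fb=0
49: 100000110010110100 → 1, fb=1
50: 000001100101101001 → 0, fb=1
51: 000011001011010011 → 0, fb=1
52: 000110010110100111 → 0, fb=0
53: 001100101101001110 → 0, fb=1
54: 011001011010011101 → 0, fb=0
55: 110010110100111010 → 1, fb=1
56: 100101101001110101 → 1, fb=0
57: 001011010011101010 → 0, fb=1
58: 010110100111010101 → 0, fb=1
59: 101101001110101011 → 1, fb=1
60: 011010011101010111 → 0, fb=1
61: 110100111010101111 → 1, fb=1
62: 101001110101011111 → 1, fb=0
63: 010011101010111110 → 0, fb=0
64: 100111010101111100 → 1, fb=0
65: 001110101011111000 → 0, fb=1
66: 011101010111110001 → 0, fb=1
67: 111010101111100011 → 1, fb=0
68: 110101011111000110 → 1, fb=0
69: 101010111110001100 → 1, fb=1
70: 010101111100011001 → 0, fb=0
71: 101011111000110010 → 1, fb=1
72: 010111110001100101 → 0, fb=1
73: 101111100011001011 → 1, fb=0
74: 011111000110010110 → 0, fb=0
75: 111110001100101100 → 1, fb=1
76: 111100011001011001 → 1, fb=0
77: 111000110010110010 → 1, fb=1
78: 110001100101100101 → 1, fb=0
79: 100011001011001010 → 1, fb=0
80: 000110010110010100 → 0, fb=0
81: 001100101100101000 → 0, fb=0
82: 011001011001010000 → 0, fb=1
83: 110010110010100001 → 1, fb=1
84: 100101100101000011 → 1, fb=0
85: 001011001010000110 → 0, fb=0
86: 010110010100001100 → 0, fb=0
87: 101100101000011000 → 1, fb=1
88: 011001010000110001 → 0, fb=0
89: 110010100001100010 → 1, fb=0
90: 100101000011000100 → 1, fb=0

0011001100000000000011001101100110110000010101101100000110010110100111010101111100011001011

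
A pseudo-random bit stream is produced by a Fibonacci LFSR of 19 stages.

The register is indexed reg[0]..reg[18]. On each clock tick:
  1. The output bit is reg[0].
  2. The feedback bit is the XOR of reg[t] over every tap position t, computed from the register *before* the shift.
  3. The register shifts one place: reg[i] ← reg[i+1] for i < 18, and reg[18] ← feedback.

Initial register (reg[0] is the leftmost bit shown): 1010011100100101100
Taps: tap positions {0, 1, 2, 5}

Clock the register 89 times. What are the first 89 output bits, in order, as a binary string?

10100111001001011001001000101001010101110111111010001001011101010001001000011101001001111

step | reg (before) | out | fb
   0 | 1010011100100101100 | 1 | 1
   1 | 0100111001001011001 | 0 | 0
   2 | 1001110010010110010 | 1 | 0
   3 | 0011100100101100100 | 0 | 1
   4 | 0111001001011001001 | 0 | 0
   5 | 1110010010110010010 | 1 | 0
   6 | 1100100101100100100 | 1 | 0
   7 | 1001001011001001000 | 1 | 1
   8 | 0010010110010010001 | 0 | 0
   9 | 0100101100100100010 | 0 | 1
  10 | 1001011001001000101 | 1 | 0
  11 | 0010110010010001010 | 0 | 0
  12 | 0101100100100010100 | 0 | 1
  13 | 1011001001000101001 | 1 | 0
  14 | 0110010010001010010 | 0 | 1
  15 | 1100100100010100101 | 1 | 0
  16 | 1001001000101001010 | 1 | 1
  17 | 0010010001010010101 | 0 | 0
  18 | 0100100010100101010 | 0 | 1
  19 | 1001000101001010101 | 1 | 1
  20 | 0010001010010101011 | 0 | 1
  21 | 0100010100101010111 | 0 | 0
  22 | 1000101001010101110 | 1 | 1
  23 | 0001010010101011101 | 0 | 1
  24 | 0010100101010111011 | 0 | 1
  25 | 0101001010101110111 | 0 | 1
  26 | 1010010101011101111 | 1 | 1
  27 | 0100101010111011111 | 0 | 1
  28 | 1001010101110111111 | 1 | 0
  29 | 0010101011101111110 | 0 | 1
  30 | 0101010111011111101 | 0 | 0
  31 | 1010101110111111010 | 1 | 0
  32 | 0101011101111110100 | 0 | 0
  33 | 1010111011111101000 | 1 | 1
  34 | 0101110111111010001 | 0 | 0
  35 | 1011101111110100010 | 1 | 0
  36 | 0111011111101000100 | 0 | 1
  37 | 1110111111010001001 | 1 | 0
  38 | 1101111110100010010 | 1 | 1
  39 | 1011111101000100101 | 1 | 1
  40 | 0111111010001001011 | 0 | 1
  41 | 1111110100010010111 | 1 | 0
  42 | 1111101000100101110 | 1 | 1
  43 | 1111010001001011101 | 1 | 0
  44 | 1110100010010111010 | 1 | 1
  45 | 1101000100101110101 | 1 | 0
  46 | 1010001001011101010 | 1 | 0
  47 | 0100010010111010100 | 0 | 0
  48 | 1000100101110101000 | 1 | 1
  49 | 0001001011101010001 | 0 | 0
  50 | 0010010111010100010 | 0 | 0
  51 | 0100101110101000100 | 0 | 1
  52 | 1001011101010001001 | 1 | 0
  53 | 0010111010100010010 | 0 | 0
  54 | 0101110101000100100 | 0 | 0
  55 | 1011101010001001000 | 1 | 0
  56 | 0111010100010010000 | 0 | 1
  57 | 1110101000100100001 | 1 | 1
  58 | 1101010001001000011 | 1 | 1
  59 | 1010100010010000111 | 1 | 0
  60 | 0101000100100001110 | 0 | 1
  61 | 1010001001000011101 | 1 | 0
  62 | 0100010010000111010 | 0 | 0
  63 | 1000100100001110100 | 1 | 1
  64 | 0001001000011101001 | 0 | 0
  65 | 0010010000111010010 | 0 | 0
  66 | 0100100001110100100 | 0 | 1
  67 | 1001000011101001001 | 1 | 1
  68 | 0010000111010010011 | 0 | 1
  69 | 0100001110100100111 | 0 | 1
  70 | 1000011101001001111 | 1 | 0
  71 | 0000111010010011110 | 0 | 1
  72 | 0001110100100111101 | 0 | 1
  73 | 0011101001001111011 | 0 | 1
  74 | 0111010010011110111 | 0 | 1
  75 | 1110100100111101111 | 1 | 1
  76 | 1101001001111011111 | 1 | 0
  77 | 1010010011110111110 | 1 | 1
  78 | 0100100111101111101 | 0 | 1
  79 | 1001001111011111011 | 1 | 1
  80 | 0010011110111110111 | 0 | 0
  81 | 0100111101111101110 | 0 | 0
  82 | 1001111011111011100 | 1 | 0
  83 | 0011110111110111000 | 0 | 0
  84 | 0111101111101110000 | 0 | 0
  85 | 1111011111011100000 | 1 | 0
  86 | 1110111110111000000 | 1 | 0
  87 | 1101111101110000000 | 1 | 1
  88 | 1011111011100000001 | 1 | 1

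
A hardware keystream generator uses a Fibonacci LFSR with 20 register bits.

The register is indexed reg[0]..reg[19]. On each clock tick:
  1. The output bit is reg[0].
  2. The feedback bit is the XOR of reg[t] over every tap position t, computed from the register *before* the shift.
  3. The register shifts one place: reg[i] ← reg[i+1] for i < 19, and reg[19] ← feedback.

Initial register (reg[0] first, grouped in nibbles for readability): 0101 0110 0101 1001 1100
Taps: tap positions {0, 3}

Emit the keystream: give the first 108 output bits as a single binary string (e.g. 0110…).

tick  register→output (feedback)
  0  01010110010110011100→0 (1)
  1  10101100101100111001→1 (1)
  2  01011001011001110011→0 (1)
  3  10110010110011100111→1 (0)
  4  01100101100111001110→0 (0)
  5  11001011001110011100→1 (1)
  6  10010110011100111001→1 (0)
  7  00101100111001110010→0 (0)
  8  01011001110011100100→0 (1)
  9  10110011100111001001→1 (0)
 10  01100111001110010010→0 (0)
 11  11001110011100100100→1 (1)
 12  10011100111001001001→1 (0)
 13  00111001110010010010→0 (1)
 14  01110011100100100101→0 (1)
 15  11100111001001001011→1 (1)
 16  11001110010010010111→1 (1)
 17  10011100100100101111→1 (0)
 18  00111001001001011110→0 (1)
 19  01110010010010111101→0 (1)
 20  11100100100101111011→1 (1)
 21  11001001001011110111→1 (1)
 22  10010010010111101111→1 (0)
 23  00100100101111011110→0 (0)
 24  01001001011110111100→0 (0)
 25  10010010111101111000→1 (0)
 26  00100101111011110000→0 (0)
 27  01001011110111100000→0 (0)
 28  10010111101111000000→1 (0)
 29  00101111011110000000→0 (0)
 30  01011110111100000000→0 (1)
 31  10111101111000000001→1 (0)
 32  01111011110000000010→0 (1)
 33  11110111100000000101→1 (0)
 34  11101111000000001010→1 (1)
 35  11011110000000010101→1 (0)
 36  10111100000000101010→1 (0)
 37  01111000000001010100→0 (1)
 38  11110000000010101001→1 (0)
 39  11100000000101010010→1 (1)
 40  11000000001010100101→1 (1)
 41  10000000010101001011→1 (1)
 42  00000000101010010111→0 (0)
 43  00000001010100101110→0 (0)
 44  00000010101001011100→0 (0)
 45  00000101010010111000→0 (0)
 46  00001010100101110000→0 (0)
 47  00010101001011100000→0 (1)
 48  00101010010111000001→0 (0)
 49  01010100101110000010→0 (1)
 50  10101001011100000101→1 (1)
 51  01010010111000001011→0 (1)
 52  10100101110000010111→1 (1)
 53  01001011100000101111→0 (0)
 54  10010111000001011110→1 (0)
 55  00101110000010111100→0 (0)
 56  01011100000101111000→0 (1)
 57  10111000001011110001→1 (0)
 58  01110000010111100010→0 (1)
 59  11100000101111000101→1 (1)
 60  11000001011110001011→1 (1)
 61  10000010111100010111→1 (1)
 62  00000101111000101111→0 (0)
 63  00001011110001011110→0 (0)
 64  00010111100010111100→0 (1)
 65  00101111000101111001→0 (0)
 66  01011110001011110010→0 (1)
 67  10111100010111100101→1 (0)
 68  01111000101111001010→0 (1)
 69  11110001011110010101→1 (0)
 70  11100010111100101010→1 (1)
 71  11000101111001010101→1 (1)
 72  10001011110010101011→1 (1)
 73  00010111100101010111→0 (1)
 74  00101111001010101111→0 (0)
 75  01011110010101011110→0 (1)
 76  10111100101010111101→1 (0)
 77  01111001010101111010→0 (1)
 78  11110010101011110101→1 (0)
 79  11100101010111101010→1 (1)
 80  11001010101111010101→1 (1)
 81  10010101011110101011→1 (0)
 82  00101010111101010110→0 (0)
 83  01010101111010101100→0 (1)
 84  10101011110101011001→1 (1)
 85  01010111101010110011→0 (1)
 86  10101111010101100111→1 (1)
 87  01011110101011001111→0 (1)
 88  10111101010110011111→1 (0)
 89  01111010101100111110→0 (1)
 90  11110101011001111101→1 (0)
 91  11101010110011111010→1 (1)
 92  11010101100111110101→1 (0)
 93  10101011001111101010→1 (1)
 94  01010110011111010101→0 (1)
 95  10101100111110101011→1 (1)
 96  01011001111101010111→0 (1)
 97  10110011111010101111→1 (0)
 98  01100111110101011110→0 (0)
 99  11001111101010111100→1 (1)
100  10011111010101111001→1 (0)
101  00111110101011110010→0 (1)
102  01111101010111100101→0 (1)
103  11111010101111001011→1 (0)
104  11110101011110010110→1 (0)
105  11101010111100101100→1 (1)
106  11010101111001011001→1 (0)
107  10101011110010110010→1 (1)

010101100101100111001110010010010111101111000000001010100101110000010111100010111100101010111101010110011111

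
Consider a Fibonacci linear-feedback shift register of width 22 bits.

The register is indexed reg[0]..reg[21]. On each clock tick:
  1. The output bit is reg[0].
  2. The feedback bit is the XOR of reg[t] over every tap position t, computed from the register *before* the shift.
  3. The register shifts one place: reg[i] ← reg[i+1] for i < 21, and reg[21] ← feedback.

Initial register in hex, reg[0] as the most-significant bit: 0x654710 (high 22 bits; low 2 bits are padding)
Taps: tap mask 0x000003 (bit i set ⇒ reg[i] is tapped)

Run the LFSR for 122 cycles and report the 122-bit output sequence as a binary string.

01100101010001110001001010111111001001001101111100000101101101011000010000111011011110100011000100110110001110010100110101

step | reg (before) | out | fb
   0 | 0110010101000111000100 | 0 | 1
   1 | 1100101010001110001001 | 1 | 0
   2 | 1001010100011100010010 | 1 | 1
   3 | 0010101000111000100101 | 0 | 0
   4 | 0101010001110001001010 | 0 | 1
   5 | 1010100011100010010101 | 1 | 1
   6 | 0101000111000100101011 | 0 | 1
   7 | 1010001110001001010111 | 1 | 1
   8 | 0100011100010010101111 | 0 | 1
   9 | 1000111000100101011111 | 1 | 1
  10 | 0001110001001010111111 | 0 | 0
  11 | 0011100010010101111110 | 0 | 0
  12 | 0111000100101011111100 | 0 | 1
  13 | 1110001001010111111001 | 1 | 0
  14 | 1100010010101111110010 | 1 | 0
  15 | 1000100101011111100100 | 1 | 1
  16 | 0001001010111111001001 | 0 | 0
  17 | 0010010101111110010010 | 0 | 0
  18 | 0100101011111100100100 | 0 | 1
  19 | 1001010111111001001001 | 1 | 1
  20 | 0010101111110010010011 | 0 | 0
  21 | 0101011111100100100110 | 0 | 1
  22 | 1010111111001001001101 | 1 | 1
  23 | 0101111110010010011011 | 0 | 1
  24 | 1011111100100100110111 | 1 | 1
  25 | 0111111001001001101111 | 0 | 1
  26 | 1111110010010011011111 | 1 | 0
  27 | 1111100100100110111110 | 1 | 0
  28 | 1111001001001101111100 | 1 | 0
  29 | 1110010010011011111000 | 1 | 0
  30 | 1100100100110111110000 | 1 | 0
  31 | 1001001001101111100000 | 1 | 1
  32 | 0010010011011111000001 | 0 | 0
  33 | 0100100110111110000010 | 0 | 1
  34 | 1001001101111100000101 | 1 | 1
  35 | 0010011011111000001011 | 0 | 0
  36 | 0100110111110000010110 | 0 | 1
  37 | 1001101111100000101101 | 1 | 1
  38 | 0011011111000001011011 | 0 | 0
  39 | 0110111110000010110110 | 0 | 1
  40 | 1101111100000101101101 | 1 | 0
  41 | 1011111000001011011010 | 1 | 1
  42 | 0111110000010110110101 | 0 | 1
  43 | 1111100000101101101011 | 1 | 0
  44 | 1111000001011011010110 | 1 | 0
  45 | 1110000010110110101100 | 1 | 0
  46 | 1100000101101101011000 | 1 | 0
  47 | 1000001011011010110000 | 1 | 1
  48 | 0000010110110101100001 | 0 | 0
  49 | 0000101101101011000010 | 0 | 0
  50 | 0001011011010110000100 | 0 | 0
  51 | 0010110110101100001000 | 0 | 0
  52 | 0101101101011000010000 | 0 | 1
  53 | 1011011010110000100001 | 1 | 1
  54 | 0110110101100001000011 | 0 | 1
  55 | 1101101011000010000111 | 1 | 0
  56 | 1011010110000100001110 | 1 | 1
  57 | 0110101100001000011101 | 0 | 1
  58 | 1101011000010000111011 | 1 | 0
  59 | 1010110000100001110110 | 1 | 1
  60 | 0101100001000011101101 | 0 | 1
  61 | 1011000010000111011011 | 1 | 1
  62 | 0110000100001110110111 | 0 | 1
  63 | 1100001000011101101111 | 1 | 0
  64 | 1000010000111011011110 | 1 | 1
  65 | 0000100001110110111101 | 0 | 0
  66 | 0001000011101101111010 | 0 | 0
  67 | 0010000111011011110100 | 0 | 0
  68 | 0100001110110111101000 | 0 | 1
  69 | 1000011101101111010001 | 1 | 1
  70 | 0000111011011110100011 | 0 | 0
  71 | 0001110110111101000110 | 0 | 0
  72 | 0011101101111010001100 | 0 | 0
  73 | 0111011011110100011000 | 0 | 1
  74 | 1110110111101000110001 | 1 | 0
  75 | 1101101111010001100010 | 1 | 0
  76 | 1011011110100011000100 | 1 | 1
  77 | 0110111101000110001001 | 0 | 1
  78 | 1101111010001100010011 | 1 | 0
  79 | 1011110100011000100110 | 1 | 1
  80 | 0111101000110001001101 | 0 | 1
  81 | 1111010001100010011011 | 1 | 0
  82 | 1110100011000100110110 | 1 | 0
  83 | 1101000110001001101100 | 1 | 0
  84 | 1010001100010011011000 | 1 | 1
  85 | 0100011000100110110001 | 0 | 1
  86 | 1000110001001101100011 | 1 | 1
  87 | 0001100010011011000111 | 0 | 0
  88 | 0011000100110110001110 | 0 | 0
  89 | 0110001001101100011100 | 0 | 1
  90 | 1100010011011000111001 | 1 | 0
  91 | 1000100110110001110010 | 1 | 1
  92 | 0001001101100011100101 | 0 | 0
  93 | 0010011011000111001010 | 0 | 0
  94 | 0100110110001110010100 | 0 | 1
  95 | 1001101100011100101001 | 1 | 1
  96 | 0011011000111001010011 | 0 | 0
  97 | 0110110001110010100110 | 0 | 1
  98 | 1101100011100101001101 | 1 | 0
  99 | 1011000111001010011010 | 1 | 1
 100 | 0110001110010100110101 | 0 | 1
 101 | 1100011100101001101011 | 1 | 0
 102 | 1000111001010011010110 | 1 | 1
 103 | 0001110010100110101101 | 0 | 0
 104 | 0011100101001101011010 | 0 | 0
 105 | 0111001010011010110100 | 0 | 1
 106 | 1110010100110101101001 | 1 | 0
 107 | 1100101001101011010010 | 1 | 0
 108 | 1001010011010110100100 | 1 | 1
 109 | 0010100110101101001001 | 0 | 0
 110 | 0101001101011010010010 | 0 | 1
 111 | 1010011010110100100101 | 1 | 1
 112 | 0100110101101001001011 | 0 | 1
 113 | 1001101011010010010111 | 1 | 1
 114 | 0011010110100100101111 | 0 | 0
 115 | 0110101101001001011110 | 0 | 1
 116 | 1101011010010010111101 | 1 | 0
 117 | 1010110100100101111010 | 1 | 1
 118 | 0101101001001011110101 | 0 | 1
 119 | 1011010010010111101011 | 1 | 1
 120 | 0110100100101111010111 | 0 | 1
 121 | 1101001001011110101111 | 1 | 0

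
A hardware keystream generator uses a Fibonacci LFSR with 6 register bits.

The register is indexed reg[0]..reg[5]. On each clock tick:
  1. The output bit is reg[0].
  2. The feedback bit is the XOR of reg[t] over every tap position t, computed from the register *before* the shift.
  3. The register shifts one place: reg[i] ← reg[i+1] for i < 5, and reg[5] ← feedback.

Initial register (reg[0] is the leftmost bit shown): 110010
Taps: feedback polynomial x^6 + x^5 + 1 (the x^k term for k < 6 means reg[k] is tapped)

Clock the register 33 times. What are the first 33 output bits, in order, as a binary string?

step | reg (before) | out | fb
   0 | 110010 | 1 | 1
   1 | 100101 | 1 | 0
   2 | 001010 | 0 | 0
   3 | 010100 | 0 | 0
   4 | 101000 | 1 | 1
   5 | 010001 | 0 | 1
   6 | 100011 | 1 | 0
   7 | 000110 | 0 | 0
   8 | 001100 | 0 | 0
   9 | 011000 | 0 | 0
  10 | 110000 | 1 | 1
  11 | 100001 | 1 | 0
  12 | 000010 | 0 | 0
  13 | 000100 | 0 | 0
  14 | 001000 | 0 | 0
  15 | 010000 | 0 | 0
  16 | 100000 | 1 | 1
  17 | 000001 | 0 | 1
  18 | 000011 | 0 | 1
  19 | 000111 | 0 | 1
  20 | 001111 | 0 | 1
  21 | 011111 | 0 | 1
  22 | 111111 | 1 | 0
  23 | 111110 | 1 | 1
  24 | 111101 | 1 | 0
  25 | 111010 | 1 | 1
  26 | 110101 | 1 | 0
  27 | 101010 | 1 | 1
  28 | 010101 | 0 | 1
  29 | 101011 | 1 | 0
  30 | 010110 | 0 | 0
  31 | 101100 | 1 | 1
  32 | 011001 | 0 | 1

110010100011000010000011111101010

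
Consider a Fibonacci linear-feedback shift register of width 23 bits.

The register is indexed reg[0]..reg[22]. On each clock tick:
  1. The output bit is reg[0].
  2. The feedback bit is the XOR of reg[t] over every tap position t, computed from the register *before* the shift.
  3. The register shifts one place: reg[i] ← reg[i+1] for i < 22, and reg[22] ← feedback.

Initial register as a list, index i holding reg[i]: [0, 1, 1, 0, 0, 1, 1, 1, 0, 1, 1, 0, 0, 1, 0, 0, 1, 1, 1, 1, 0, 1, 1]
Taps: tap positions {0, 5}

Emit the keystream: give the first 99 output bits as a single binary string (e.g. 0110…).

tick  register→output (feedback)
  0  01100111011001001111011→0 (1)
  1  11001110110010011110111→1 (0)
  2  10011101100100111101110→1 (0)
  3  00111011001001111011100→0 (0)
  4  01110110010011110111000→0 (1)
  5  11101100100111101110001→1 (0)
  6  11011001001111011100010→1 (1)
  7  10110010011110111000101→1 (1)
  8  01100100111101110001011→0 (1)
  9  11001001111011100010111→1 (1)
 10  10010011110111000101111→1 (1)
 11  00100111101110001011111→0 (1)
 12  01001111011100010111111→0 (1)
 13  10011110111000101111111→1 (0)
 14  00111101110001011111110→0 (1)
 15  01111011100010111111101→0 (0)
 16  11110111000101111111010→1 (0)
 17  11101110001011111110100→1 (0)
 18  11011100010111111101000→1 (0)
 19  10111000101111111010000→1 (1)
 20  01110001011111110100001→0 (0)
 21  11100010111111101000010→1 (1)
 22  11000101111111010000101→1 (0)
 23  10001011111110100001010→1 (1)
 24  00010111111101000010101→0 (1)
 25  00101111111010000101011→0 (1)
 26  01011111110100001010111→0 (1)
 27  10111111101000010101111→1 (0)
 28  01111111010000101011110→0 (1)
 29  11111110100001010111101→1 (0)
 30  11111101000010101111010→1 (0)
 31  11111010000101011110100→1 (1)
 32  11110100001010111101001→1 (0)
 33  11101000010101111010010→1 (1)
 34  11010000101011110100101→1 (1)
 35  10100001010111101001011→1 (1)
 36  01000010101111010010111→0 (0)
 37  10000101011110100101110→1 (0)
 38  00001010111101001011100→0 (0)
 39  00010101111010010111000→0 (1)
 40  00101011110100101110001→0 (0)
 41  01010111101001011100010→0 (1)
 42  10101111010010111000101→1 (0)
 43  01011110100101110001010→0 (1)
 44  10111101001011100010101→1 (0)
 45  01111010010111000101010→0 (0)
 46  11110100101110001010100→1 (0)
 47  11101001011100010101000→1 (1)
 48  11010010111000101010001→1 (1)
 49  10100101110001010100011→1 (0)
 50  01001011100010101000110→0 (0)
 51  10010111000101010001100→1 (0)
 52  00101110001010100011000→0 (1)
 53  01011100010101000110001→0 (1)
 54  10111000101010001100011→1 (1)
 55  01110001010100011000111→0 (0)
 56  11100010101000110001110→1 (1)
 57  11000101010001100011101→1 (0)
 58  10001010100011000111010→1 (1)
 59  00010101000110001110101→0 (1)
 60  00101010001100011101011→0 (0)
 61  01010100011000111010110→0 (1)
 62  10101000110001110101101→1 (1)
 63  01010001100011101011011→0 (0)
 64  10100011000111010110110→1 (1)
 65  01000110001110101101101→0 (1)
 66  10001100011101011011011→1 (0)
 67  00011000111010110110110→0 (0)
 68  00110001110101101101100→0 (0)
 69  01100011101011011011000→0 (0)
 70  11000111010110110110000→1 (0)
 71  10001110101101101100000→1 (0)
 72  00011101011011011000000→0 (1)
 73  00111010110110110000001→0 (0)
 74  01110101101101100000010→0 (1)
 75  11101011011011000000101→1 (1)
 76  11010110110110000001011→1 (0)
 77  10101101101100000010110→1 (0)
 78  01011011011000000101100→0 (0)
 79  10110110110000001011000→1 (0)
 80  01101101100000010110000→0 (1)
 81  11011011000000101100001→1 (1)
 82  10110110000001011000011→1 (0)
 83  01101100000010110000110→0 (1)
 84  11011000000101100001101→1 (1)
 85  10110000001011000011011→1 (1)
 86  01100000010110000110111→0 (0)
 87  11000000101100001101110→1 (1)
 88  10000001011000011011101→1 (1)
 89  00000010110000110111011→0 (0)
 90  00000101100001101110110→0 (1)
 91  00001011000011011101101→0 (0)
 92  00010110000110111011010→0 (1)
 93  00101100001101110110101→0 (1)
 94  01011000011011101101011→0 (0)
 95  10110000110111011010110→1 (1)
 96  01100001101110110101101→0 (0)
 97  11000011011101101011010→1 (1)
 98  10000110111011010110101→1 (0)

011001110110010011110111000101111111010000101011110100101110001010100011000111010110110110000001011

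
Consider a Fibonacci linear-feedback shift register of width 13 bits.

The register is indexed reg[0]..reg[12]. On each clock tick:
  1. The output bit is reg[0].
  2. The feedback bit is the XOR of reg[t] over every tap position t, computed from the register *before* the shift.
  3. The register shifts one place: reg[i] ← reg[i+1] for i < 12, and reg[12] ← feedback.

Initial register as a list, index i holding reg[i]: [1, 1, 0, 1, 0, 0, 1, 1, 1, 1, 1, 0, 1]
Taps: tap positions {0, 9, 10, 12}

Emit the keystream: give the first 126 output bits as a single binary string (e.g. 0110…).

k : reg_k → out_k, fb_k
0: 1101001111101 → 1, fb=0
1: 1010011111010 → 1, fb=0
2: 0100111110100 → 0, fb=1
3: 1001111101001 → 1, fb=1
4: 0011111010011 → 0, fb=1
5: 0111110100111 → 0, fb=0
6: 1111101001110 → 1, fb=1
7: 1111010011101 → 1, fb=0
8: 1110100111010 → 1, fb=0
9: 1101001110100 → 1, fb=0
10: 1010011101000 → 1, fb=0
11: 0100111010000 → 0, fb=0
12: 1001110100000 → 1, fb=1
13: 0011101000001 → 0, fb=1
14: 0111010000011 → 0, fb=1
15: 1110100000111 → 1, fb=1
16: 1101000001111 → 1, fb=0
17: 1010000011110 → 1, fb=1
18: 0100000111101 → 0, fb=1
19: 1000001111011 → 1, fb=1
20: 0000011110111 → 0, fb=0
21: 0000111101110 → 0, fb=0
22: 0001111011100 → 0, fb=0
23: 0011110111000 → 0, fb=1
24: 0111101110001 → 0, fb=1
25: 1111011100011 → 1, fb=0
26: 1110111000110 → 1, fb=0
27: 1101110001100 → 1, fb=1
28: 1011100011001 → 1, fb=1
29: 0111000110011 → 0, fb=1
30: 1110001100111 → 1, fb=1
31: 1100011001111 → 1, fb=0
32: 1000110011110 → 1, fb=1
33: 0001100111101 → 0, fb=1
34: 0011001111011 → 0, fb=0
35: 0110011110110 → 0, fb=1
36: 1100111101101 → 1, fb=0
37: 1001111011010 → 1, fb=0
38: 0011110110100 → 0, fb=1
39: 0111101101001 → 0, fb=0
40: 1111011010010 → 1, fb=1
41: 1110110100101 → 1, fb=1
42: 1101101001011 → 1, fb=1
43: 1011010010111 → 1, fb=1
44: 0110100101111 → 0, fb=1
45: 1101001011111 → 1, fb=0
46: 1010010111110 → 1, fb=1
47: 0100101111101 → 0, fb=1
48: 1001011111011 → 1, fb=1
49: 0010111110111 → 0, fb=0
50: 0101111101110 → 0, fb=0
51: 1011111011100 → 1, fb=1
52: 0111110111001 → 0, fb=0
53: 1111101110010 → 1, fb=1
54: 1111011100101 → 1, fb=1
55: 1110111001011 → 1, fb=1
56: 1101110010111 → 1, fb=1
57: 1011100101111 → 1, fb=0
58: 0111001011110 → 0, fb=0
59: 1110010111100 → 1, fb=1
60: 1100101111001 → 1, fb=1
61: 1001011110011 → 1, fb=0
62: 0010111100110 → 0, fb=1
63: 0101111001101 → 0, fb=1
64: 1011110011011 → 1, fb=1
65: 0111100110111 → 0, fb=0
66: 1111001101110 → 1, fb=1
67: 1110011011101 → 1, fb=0
68: 1100110111010 → 1, fb=0
69: 1001101110100 → 1, fb=0
70: 0011011101000 → 0, fb=1
71: 0110111010001 → 0, fb=1
72: 1101110100011 → 1, fb=0
73: 1011101000110 → 1, fb=0
74: 0111010001100 → 0, fb=0
75: 1110100011000 → 1, fb=0
76: 1101000110000 → 1, fb=1
77: 1010001100001 → 1, fb=0
78: 0100011000010 → 0, fb=0
79: 1000110000100 → 1, fb=0
80: 0001100001000 → 0, fb=1
81: 0011000010001 → 0, fb=1
82: 0110000100011 → 0, fb=1
83: 1100001000111 → 1, fb=1
84: 1000010001111 → 1, fb=0
85: 0000100011110 → 0, fb=0
86: 0001000111100 → 0, fb=0
87: 0010001111000 → 0, fb=1
88: 0100011110001 → 0, fb=1
89: 1000111100011 → 1, fb=0
90: 0001111000110 → 0, fb=1
91: 0011110001101 → 0, fb=1
92: 0111100011011 → 0, fb=0
93: 1111000110110 → 1, fb=0
94: 1110001101100 → 1, fb=1
95: 1100011011001 → 1, fb=1
96: 1000110110011 → 1, fb=0
97: 0001101100110 → 0, fb=1
98: 0011011001101 → 0, fb=1
99: 0110110011011 → 0, fb=0
100: 1101100110110 → 1, fb=0
101: 1011001101100 → 1, fb=1
102: 0110011011001 → 0, fb=0
103: 1100110110010 → 1, fb=1
104: 1001101100101 → 1, fb=1
105: 0011011001011 → 0, fb=0
106: 0110110010110 → 0, fb=1
107: 1101100101101 → 1, fb=0
108: 1011001011010 → 1, fb=0
109: 0110010110100 → 0, fb=1
110: 1100101101001 → 1, fb=1
111: 1001011010011 → 1, fb=0
112: 0010110100110 → 0, fb=1
113: 0101101001101 → 0, fb=1
114: 1011010011011 → 1, fb=1
115: 0110100110111 → 0, fb=0
116: 1101001101110 → 1, fb=1
117: 1010011011101 → 1, fb=0
118: 0100110111010 → 0, fb=1
119: 1001101110101 → 1, fb=1
120: 0011011101011 → 0, fb=0
121: 0110111010110 → 0, fb=1
122: 1101110101101 → 1, fb=0
123: 1011101011010 → 1, fb=0
124: 0111010110100 → 0, fb=1
125: 1110101101001 → 1, fb=1

110100111110100111010000011110111000110011110110100101111101110010111100110111010001100001000111100011011001101100101101001101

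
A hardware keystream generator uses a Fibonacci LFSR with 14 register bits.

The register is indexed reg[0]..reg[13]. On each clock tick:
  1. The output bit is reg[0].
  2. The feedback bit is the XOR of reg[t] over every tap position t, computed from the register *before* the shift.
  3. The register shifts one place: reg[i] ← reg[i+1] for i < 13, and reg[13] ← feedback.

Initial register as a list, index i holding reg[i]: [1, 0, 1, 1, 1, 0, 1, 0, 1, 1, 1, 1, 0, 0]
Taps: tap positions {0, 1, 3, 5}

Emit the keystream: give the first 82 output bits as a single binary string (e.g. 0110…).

tick  register→output (feedback)
  0  10111010111100→1 (0)
  1  01110101111000→0 (1)
  2  11101011110001→1 (0)
  3  11010111100010→1 (0)
  4  10101111000100→1 (0)
  5  01011110001000→0 (1)
  6  10111100010001→1 (1)
  7  01111000100011→0 (0)
  8  11110001000110→1 (1)
  9  11100010001101→1 (0)
 10  11000100011010→1 (1)
 11  10001000110101→1 (1)
 12  00010001101011→0 (1)
 13  00100011010111→0 (0)
 14  01000110101110→0 (0)
 15  10001101011100→1 (0)
 16  00011010111000→0 (1)
 17  00110101110001→0 (0)
 18  01101011100010→0 (1)
 19  11010111000101→1 (0)
 20  10101110001010→1 (0)
 21  01011100010100→0 (1)
 22  10111000101001→1 (0)
 23  01110001010010→0 (0)
 24  11100010100100→1 (0)
 25  11000101001000→1 (1)
 26  10001010010001→1 (1)
 27  00010100100011→0 (0)
 28  00101001000110→0 (0)
 29  01010010001100→0 (0)
 30  10100100011000→1 (0)
 31  01001000110000→0 (1)
 32  10010001100001→1 (0)
 33  00100011000010→0 (0)
 34  01000110000100→0 (0)
 35  10001100001000→1 (0)
 36  00011000010000→0 (1)
 37  00110000100001→0 (1)
 38  01100001000011→0 (1)
 39  11000010000111→1 (0)
 40  10000100001110→1 (0)
 41  00001000011100→0 (0)
 42  00010000111000→0 (1)
 43  00100001110001→0 (0)
 44  01000011100010→0 (1)
 45  10000111000101→1 (0)
 46  00001110001010→0 (1)
 47  00011100010101→0 (0)
 48  00111000101010→0 (1)
 49  01110001010101→0 (0)
 50  11100010101010→1 (0)
 51  11000101010100→1 (1)
 52  10001010101001→1 (1)
 53  00010101010011→0 (0)
 54  00101010100110→0 (0)
 55  01010101001100→0 (1)
 56  10101010011001→1 (1)
 57  01010100110011→0 (1)
 58  10101001100111→1 (1)
 59  01010011001111→0 (0)
 60  10100110011110→1 (0)
 61  01001100111100→0 (0)
 62  10011001111000→1 (0)
 63  00110011110000→0 (1)
 64  01100111100001→0 (0)
 65  11001111000010→1 (1)
 66  10011110000101→1 (1)
 67  00111100001011→0 (0)
 68  01111000010110→0 (0)
 69  11110000101100→1 (1)
 70  11100001011001→1 (0)
 71  11000010110010→1 (0)
 72  10000101100100→1 (0)
 73  00001011001000→0 (0)
 74  00010110010000→0 (0)
 75  00101100100000→0 (1)
 76  01011001000001→0 (0)
 77  10110010000010→1 (0)
 78  01100100000100→0 (0)
 79  11001000001000→1 (0)
 80  10010000010000→1 (0)
 81  00100000100000→0 (0)

1011101011110001000110101110001010010001100001000011100010101010011001111000010110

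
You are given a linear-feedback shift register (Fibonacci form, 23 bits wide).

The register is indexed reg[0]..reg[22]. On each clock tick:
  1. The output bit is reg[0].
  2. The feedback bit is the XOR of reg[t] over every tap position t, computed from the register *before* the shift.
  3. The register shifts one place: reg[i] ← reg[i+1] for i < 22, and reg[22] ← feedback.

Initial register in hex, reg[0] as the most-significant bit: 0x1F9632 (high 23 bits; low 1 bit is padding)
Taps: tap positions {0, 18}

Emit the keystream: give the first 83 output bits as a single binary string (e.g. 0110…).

tick  register→output (feedback)
  0  00011111100101100011001→0 (1)
  1  00111111001011000110011→0 (1)
  2  01111110010110001100111→0 (0)
  3  11111100101100011001110→1 (1)
  4  11111001011000110011101→1 (0)
  5  11110010110001100111010→1 (0)
  6  11100101100011001110100→1 (0)
  7  11001011000110011101000→1 (1)
  8  10010110001100111010001→1 (0)
  9  00101100011001110100010→0 (0)
 10  01011000110011101000100→0 (0)
 11  10110001100111010001000→1 (1)
 12  01100011001110100010001→0 (1)
 13  11000110011101000100011→1 (1)
 14  10001100111010001000111→1 (1)
 15  00011001110100010001111→0 (0)
 16  00110011101000100011110→0 (1)
 17  01100111010001000111101→0 (1)
 18  11001110100010001111011→1 (0)
 19  10011101000100011110110→1 (0)
 20  00111010001000111101100→0 (0)
 21  01110100010001111011000→0 (1)
 22  11101000100011110110001→1 (0)
 23  11010001000111101100010→1 (1)
 24  10100010001111011000101→1 (1)
 25  01000100011110110001011→0 (0)
 26  10001000111101100010110→1 (0)
 27  00010001111011000101100→0 (0)
 28  00100011110110001011000→0 (1)
 29  01000111101100010110001→0 (1)
 30  10001111011000101100011→1 (1)
 31  00011110110001011000111→0 (0)
 32  00111101100010110001110→0 (0)
 33  01111011000101100011100→0 (1)
 34  11110110001011000111001→1 (0)
 35  11101100010110001110010→1 (0)
 36  11011000101100011100100→1 (1)
 37  10110001011000111001001→1 (1)
 38  01100010110001110010011→0 (1)
 39  11000101100011100100111→1 (1)
 40  10001011000111001001111→1 (1)
 41  00010110001110010011111→0 (1)
 42  00101100011100100111111→0 (1)
 43  01011000111001001111111→0 (1)
 44  10110001110010011111111→1 (0)
 45  01100011100100111111110→0 (1)
 46  11000111001001111111101→1 (0)
 47  10001110010011111111010→1 (0)
 48  00011100100111111110100→0 (1)
 49  00111001001111111101001→0 (0)
 50  01110010011111111010010→0 (1)
 51  11100100111111110100101→1 (1)
 52  11001001111111101001011→1 (1)
 53  10010011111111010010111→1 (0)
 54  00100111111110100101110→0 (0)
 55  01001111111101001011100→0 (1)
 56  10011111111010010111001→1 (0)
 57  00111111110100101110010→0 (1)
 58  01111111101001011100101→0 (0)
 59  11111111010010111001010→1 (1)
 60  11111110100101110010101→1 (0)
 61  11111101001011100101010→1 (1)
 62  11111010010111001010101→1 (0)
 63  11110100101110010101010→1 (1)
 64  11101001011100101010101→1 (0)
 65  11010010111001010101010→1 (1)
 66  10100101110010101010101→1 (0)
 67  01001011100101010101010→0 (0)
 68  10010111001010101010100→1 (0)
 69  00101110010101010101000→0 (0)
 70  01011100101010101010000→0 (1)
 71  10111001010101010100001→1 (1)
 72  01110010101010101000011→0 (0)
 73  11100101010101010000110→1 (1)
 74  11001010101010100001101→1 (1)
 75  10010101010101000011011→1 (0)
 76  00101010101010000110110→0 (1)
 77  01010101010100001101101→0 (0)
 78  10101010101000011011010→1 (0)
 79  01010101010000110110100→0 (1)
 80  10101010100001101101001→1 (1)
 81  01010101000011011010011→0 (1)
 82  10101010000110110100111→1 (1)

00011111100101100011001110100010001111011000101100011100100111111110100101110010101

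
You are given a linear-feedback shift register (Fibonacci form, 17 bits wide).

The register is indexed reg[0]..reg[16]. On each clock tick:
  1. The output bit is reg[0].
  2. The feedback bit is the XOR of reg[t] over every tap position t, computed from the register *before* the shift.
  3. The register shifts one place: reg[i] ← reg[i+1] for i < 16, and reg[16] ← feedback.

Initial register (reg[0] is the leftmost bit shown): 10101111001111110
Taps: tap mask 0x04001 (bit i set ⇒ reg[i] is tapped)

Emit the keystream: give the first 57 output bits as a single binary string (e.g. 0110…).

tick  register→output (feedback)
  0  10101111001111110→1 (0)
  1  01011110011111100→0 (1)
  2  10111100111111001→1 (1)
  3  01111001111110011→0 (0)
  4  11110011111100110→1 (0)
  5  11100111111001100→1 (0)
  6  11001111110011000→1 (1)
  7  10011111100110001→1 (1)
  8  00111111001100011→0 (0)
  9  01111110011000110→0 (1)
 10  11111100110001101→1 (0)
 11  11111001100011010→1 (1)
 12  11110011000110101→1 (0)
 13  11100110001101010→1 (1)
 14  11001100011010101→1 (0)
 15  10011000110101010→1 (1)
 16  00110001101010101→0 (1)
 17  01100011010101011→0 (0)
 18  11000110101010110→1 (0)
 19  10001101010101100→1 (0)
 20  00011010101011000→0 (0)
 21  00110101010110000→0 (0)
 22  01101010101100000→0 (0)
 23  11010101011000000→1 (1)
 24  10101010110000001→1 (1)
 25  01010101100000011→0 (0)
 26  10101011000000110→1 (0)
 27  01010110000001100→0 (1)
 28  10101100000011001→1 (1)
 29  01011000000110011→0 (0)
 30  10110000001100110→1 (0)
 31  01100000011001100→0 (1)
 32  11000000110011001→1 (1)
 33  10000001100110011→1 (1)
 34  00000011001100111→0 (1)
 35  00000110011001111→0 (1)
 36  00001100110011111→0 (1)
 37  00011001100111111→0 (1)
 38  00110011001111111→0 (1)
 39  01100110011111111→0 (1)
 40  11001100111111111→1 (0)
 41  10011001111111110→1 (0)
 42  00110011111111100→0 (1)
 43  01100111111111001→0 (0)
 44  11001111111110010→1 (1)
 45  10011111111100101→1 (0)
 46  00111111111001010→0 (0)
 47  01111111110010100→0 (1)
 48  11111111100101001→1 (1)
 49  11111111001010011→1 (1)
 50  11111110010100111→1 (0)
 51  11111100101001110→1 (0)
 52  11111001010011100→1 (0)
 53  11110010100111000→1 (1)
 54  11100101001110001→1 (1)
 55  11001010011100011→1 (1)
 56  10010100111000111→1 (0)

101011110011111100110001101010101100000011001100111111111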